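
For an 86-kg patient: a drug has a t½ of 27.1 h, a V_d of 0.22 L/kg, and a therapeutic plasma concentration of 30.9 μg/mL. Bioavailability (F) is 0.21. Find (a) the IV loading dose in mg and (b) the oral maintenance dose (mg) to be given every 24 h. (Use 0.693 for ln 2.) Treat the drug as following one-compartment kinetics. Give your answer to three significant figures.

Vd(total) = 86 kg × 0.22 L/kg = 18.92 L
LD = Vd × C = 18.92 × 30.9 = 584.6 mg
CL = 0.693 × Vd / t½ = 0.693 × 18.92 / 27.1 = 0.4838 L/h
D = CL × Css × τ / F = 0.4838 × 30.9 × 24 / 0.21 = 1709 mg

(a) 585 mg; (b) 1710 mg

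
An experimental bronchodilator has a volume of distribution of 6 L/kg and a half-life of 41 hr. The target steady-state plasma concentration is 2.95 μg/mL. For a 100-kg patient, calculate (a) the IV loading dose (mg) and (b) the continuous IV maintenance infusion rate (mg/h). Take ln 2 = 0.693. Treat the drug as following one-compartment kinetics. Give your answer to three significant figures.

(a) 1770 mg; (b) 29.9 mg/h

Vd = 6 L/kg × 100 kg = 600.0 L
LD = Vd × C = 600.0 × 2.95 = 1770 mg
CL = 0.693 × Vd / t½ = 0.693 × 600.0 / 41 = 10.14 L/h
Infusion rate = CL × Css = 10.14 × 2.95 = 29.91 mg/h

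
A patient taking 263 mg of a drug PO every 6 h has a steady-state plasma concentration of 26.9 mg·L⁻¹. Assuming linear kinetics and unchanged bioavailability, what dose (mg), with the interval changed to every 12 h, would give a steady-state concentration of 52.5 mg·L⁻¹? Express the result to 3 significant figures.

1030 mg

For first-order elimination, Css ∝ F·D/(CL·τ); F and CL are unchanged, so Css ∝ D/τ.
D₂ = D₁ × (Css,target / Css,current) × (τ₂/τ₁) = 263 × (52.5/26.9) × (12/6) = 1027 mg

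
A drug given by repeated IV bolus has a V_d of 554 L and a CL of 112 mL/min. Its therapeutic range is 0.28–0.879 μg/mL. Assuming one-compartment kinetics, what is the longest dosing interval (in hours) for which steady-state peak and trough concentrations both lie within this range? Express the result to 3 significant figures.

94.3 h

CL = 112 mL/min = 112 × 0.06 = 6.720 L/h
k = CL / Vd = 6.720 / 554.0 = 0.01213 h⁻¹
Between IV bolus doses, concentration decays as C = C₀·e^(−kτ), so C_peak/C_trough = e^(kτ).
τ_max = ln(C_peak/C_trough) / k = ln(0.879/0.28) / 0.01213 = 1.144 / 0.01213 = 94.31 h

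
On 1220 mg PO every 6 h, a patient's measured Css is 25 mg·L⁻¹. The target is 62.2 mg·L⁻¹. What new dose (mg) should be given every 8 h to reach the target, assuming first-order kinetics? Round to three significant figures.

With linear kinetics, Css is proportional to dose rate (D/τ) at fixed clearance.
D₂ = D₁ × (Css,target / Css,current) × (τ₂/τ₁) = 1220 × (62.2/25) × (8/6) = 4047 mg

4050 mg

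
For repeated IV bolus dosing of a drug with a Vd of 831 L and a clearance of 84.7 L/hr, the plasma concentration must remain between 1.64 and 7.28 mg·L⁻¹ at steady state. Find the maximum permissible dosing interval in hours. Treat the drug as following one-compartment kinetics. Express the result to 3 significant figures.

k = CL / Vd = 84.70 / 831.0 = 0.1019 h⁻¹
Between IV bolus doses, concentration decays as C = C₀·e^(−kτ), so C_peak/C_trough = e^(kτ).
τ_max = ln(C_peak/C_trough) / k = ln(7.28/1.64) / 0.1019 = 1.490 / 0.1019 = 14.62 h

14.6 h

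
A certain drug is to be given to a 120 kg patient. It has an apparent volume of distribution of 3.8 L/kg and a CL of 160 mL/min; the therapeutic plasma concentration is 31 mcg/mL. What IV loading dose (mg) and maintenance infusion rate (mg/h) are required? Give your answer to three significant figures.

Vd(total) = 120 kg × 3.8 L/kg = 456.0 L
Loading: fill Vd to C_target → 456.0 L × 31 mg/L = 14140 mg
CL = 160 mL/min = 160 × 0.06 = 9.600 L/h
Infusion rate = 9.600 L/h × 31 mg/L = 297.6 mg/h

(a) 14100 mg; (b) 298 mg/h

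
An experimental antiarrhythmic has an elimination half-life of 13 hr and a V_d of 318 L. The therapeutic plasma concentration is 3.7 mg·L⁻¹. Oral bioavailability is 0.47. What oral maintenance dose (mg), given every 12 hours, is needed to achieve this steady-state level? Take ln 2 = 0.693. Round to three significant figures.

CL = 0.693 × Vd / t½ = 0.693 × 318.0 / 13 = 16.95 L/h
D = CL × Css × τ / F = 16.95 × 3.7 × 12 / 0.47 = 1601 mg

1600 mg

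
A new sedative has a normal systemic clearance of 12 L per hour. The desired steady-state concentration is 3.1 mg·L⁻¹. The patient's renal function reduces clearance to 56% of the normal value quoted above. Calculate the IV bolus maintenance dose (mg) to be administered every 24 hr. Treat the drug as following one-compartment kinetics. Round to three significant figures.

Patient clearance = 0.56 × 12.00 = 6.720 L/h
At steady state, dose per interval replaces the amount cleared in that interval: D/τ = CL·Css.
D = CL × Css × τ = 6.720 × 3.1 × 24 = 500.0 mg

500 mg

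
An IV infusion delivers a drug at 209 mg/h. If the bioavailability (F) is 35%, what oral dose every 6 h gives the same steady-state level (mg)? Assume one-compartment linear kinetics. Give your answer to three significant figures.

To maintain the same Css, the systemic dosing rate must be unchanged: F·D/τ = infusion rate.
D = rate × τ / F = 209 × 6 / 0.35 = 3583 mg

3580 mg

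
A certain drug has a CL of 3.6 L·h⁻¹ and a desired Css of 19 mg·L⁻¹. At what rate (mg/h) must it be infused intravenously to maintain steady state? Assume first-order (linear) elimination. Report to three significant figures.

68.4 mg/h

Rate = CL × Css = 3.600 × 19 = 68.40 mg/h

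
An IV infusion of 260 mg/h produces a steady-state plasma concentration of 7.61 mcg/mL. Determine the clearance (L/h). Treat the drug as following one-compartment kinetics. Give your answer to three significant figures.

At steady state, infusion rate = CL × Css, so CL = rate / Css.
CL = 260 / 7.61 = 34.17 L/h

34.2 L/h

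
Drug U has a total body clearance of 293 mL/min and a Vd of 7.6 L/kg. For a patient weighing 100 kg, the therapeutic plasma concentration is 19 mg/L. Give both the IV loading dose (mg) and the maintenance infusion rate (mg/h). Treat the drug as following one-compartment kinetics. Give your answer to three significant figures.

Vd = 7.6 L/kg × 100 kg = 760.0 L
Loading dose = Vd × C = 760.0 × 19 = 14440 mg
CL = 293 mL/min × 60/1000 = 17.58 L/h
Maintenance: replace elimination → rate = CL × Css = 17.58 × 19 = 334.0 mg/h

(a) 14400 mg; (b) 334 mg/h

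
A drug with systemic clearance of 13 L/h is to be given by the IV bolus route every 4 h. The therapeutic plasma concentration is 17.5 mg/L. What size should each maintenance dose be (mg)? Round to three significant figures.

At steady state, dose per interval replaces the amount cleared in that interval: D/τ = CL·Css.
D = CL × Css × τ = 13.00 × 17.5 × 4 = 910.0 mg

910 mg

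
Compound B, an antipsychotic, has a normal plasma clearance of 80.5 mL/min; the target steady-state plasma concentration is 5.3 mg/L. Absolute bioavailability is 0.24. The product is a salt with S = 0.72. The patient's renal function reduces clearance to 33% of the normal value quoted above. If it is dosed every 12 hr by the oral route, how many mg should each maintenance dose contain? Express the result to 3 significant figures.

587 mg

CL = 80.5 mL/min = 80.5 × 0.06 = 4.830 L/h
Patient clearance = 0.33 × 4.830 = 1.594 L/h
At steady state, dose per interval replaces the amount cleared in that interval: F·S·D/τ = CL·Css.
D = CL × Css × τ / F / S = 1.594 × 5.3 × 12 / 0.24 / 0.72 = 586.7 mg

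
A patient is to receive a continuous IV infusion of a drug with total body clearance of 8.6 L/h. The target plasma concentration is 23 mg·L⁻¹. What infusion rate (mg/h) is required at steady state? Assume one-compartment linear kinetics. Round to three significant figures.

198 mg/h

Rate = CL × Css = 8.600 × 23 = 197.8 mg/h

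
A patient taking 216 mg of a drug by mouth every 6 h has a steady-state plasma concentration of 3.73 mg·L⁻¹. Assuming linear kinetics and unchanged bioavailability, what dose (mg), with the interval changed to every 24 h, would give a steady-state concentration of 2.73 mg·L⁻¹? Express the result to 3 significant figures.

With linear kinetics, Css is proportional to dose rate (D/τ) at fixed clearance.
D₂ = D₁ × (Css,target / Css,current) × (τ₂/τ₁) = 216 × (2.73/3.73) × (24/6) = 632.4 mg

632 mg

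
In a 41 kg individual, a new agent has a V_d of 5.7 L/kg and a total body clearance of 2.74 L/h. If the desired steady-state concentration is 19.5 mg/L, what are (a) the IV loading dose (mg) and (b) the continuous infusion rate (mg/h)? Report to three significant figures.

Total Vd = 5.7 × 41 = 233.7 L
Loading: fill Vd to C_target → 233.7 L × 19.5 mg/L = 4557 mg
Maintenance: replace elimination → rate = CL × Css = 2.740 × 19.5 = 53.43 mg/h

(a) 4560 mg; (b) 53.4 mg/h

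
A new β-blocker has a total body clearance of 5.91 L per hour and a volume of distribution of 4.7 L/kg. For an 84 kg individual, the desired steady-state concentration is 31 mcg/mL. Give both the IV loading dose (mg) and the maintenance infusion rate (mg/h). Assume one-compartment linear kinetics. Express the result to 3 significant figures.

Total Vd = 4.7 × 84 = 394.8 L
Loading: fill Vd to C_target → 394.8 L × 31 mg/L = 12240 mg
Maintenance infusion rate = CL × Css = 5.910 × 31 = 183.2 mg/h

(a) 12200 mg; (b) 183 mg/h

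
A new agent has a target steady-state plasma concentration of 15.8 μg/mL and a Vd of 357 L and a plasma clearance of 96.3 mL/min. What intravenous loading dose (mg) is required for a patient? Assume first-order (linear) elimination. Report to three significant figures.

LD = Vd × C = 357.0 × 15.80 = 5641 mg

5640 mg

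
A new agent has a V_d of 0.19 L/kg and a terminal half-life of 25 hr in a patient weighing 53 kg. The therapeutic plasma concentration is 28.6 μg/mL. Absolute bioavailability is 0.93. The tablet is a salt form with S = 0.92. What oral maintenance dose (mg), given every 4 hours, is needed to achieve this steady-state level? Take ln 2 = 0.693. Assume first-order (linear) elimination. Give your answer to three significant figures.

37.3 mg

Total Vd = 0.19 × 53 = 10.07 L
CL = 0.693 × Vd / t½ = 0.693 × 10.07 / 25 = 0.2791 L/h
D = CL × Css × τ / F / S = 0.2791 × 28.6 × 4 / 0.93 / 0.92 = 37.32 mg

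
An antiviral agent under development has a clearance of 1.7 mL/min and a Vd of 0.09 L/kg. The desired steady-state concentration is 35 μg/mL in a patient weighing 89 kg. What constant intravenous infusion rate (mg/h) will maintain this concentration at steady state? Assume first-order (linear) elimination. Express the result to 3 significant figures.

3.57 mg/h

CL = 1.7 mL/min × 60/1000 = 0.1020 L/h
At steady state, infusion rate equals elimination rate: rate in = CL × Css.
R₀ = 0.1020 × 35 = 3.570 mg/h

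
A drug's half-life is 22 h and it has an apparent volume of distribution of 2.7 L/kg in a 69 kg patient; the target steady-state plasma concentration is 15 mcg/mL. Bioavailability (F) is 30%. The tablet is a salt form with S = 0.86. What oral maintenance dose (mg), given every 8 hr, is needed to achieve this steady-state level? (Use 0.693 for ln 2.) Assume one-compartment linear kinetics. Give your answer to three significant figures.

Vd(total) = 69 kg × 2.7 L/kg = 186.3 L
CL = ln 2 · Vd / t½ = 0.693 × 186.3 / 22 = 5.868 L/h
D = CL × Css × τ / F / S = 5.868 × 15 × 8 / 0.3 / 0.86 = 2729 mg

2730 mg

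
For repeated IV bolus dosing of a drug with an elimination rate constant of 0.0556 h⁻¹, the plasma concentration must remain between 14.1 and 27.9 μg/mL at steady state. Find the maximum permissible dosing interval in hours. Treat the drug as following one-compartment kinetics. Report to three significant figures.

Between IV bolus doses, concentration decays as C = C₀·e^(−kτ), so C_peak/C_trough = e^(kτ).
τ_max = ln(C_peak/C_trough) / k = ln(27.9/14.1) / 0.05560 = 0.6825 / 0.05560 = 12.28 h

12.3 h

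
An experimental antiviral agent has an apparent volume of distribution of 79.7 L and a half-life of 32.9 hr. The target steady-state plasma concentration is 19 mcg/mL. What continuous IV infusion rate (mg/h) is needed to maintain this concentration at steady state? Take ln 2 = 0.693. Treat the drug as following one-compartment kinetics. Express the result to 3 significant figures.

CL = ln 2 · Vd / t½ = 0.693 × 79.70 / 32.9 = 1.679 L/h
Infusion rate = CL × Css = 1.679 × 19 = 31.90 mg/h

31.9 mg/h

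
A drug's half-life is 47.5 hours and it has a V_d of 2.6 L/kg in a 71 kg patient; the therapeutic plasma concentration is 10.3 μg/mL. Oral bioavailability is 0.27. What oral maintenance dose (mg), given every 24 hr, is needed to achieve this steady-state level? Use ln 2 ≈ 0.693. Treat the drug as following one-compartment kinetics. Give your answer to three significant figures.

Total Vd = 2.6 × 71 = 184.6 L
CL = 0.693 × Vd / t½ = 0.693 × 184.6 / 47.5 = 2.693 L/h
D = CL × Css × τ / F = 2.693 × 10.3 × 24 / 0.27 = 2466 mg

2470 mg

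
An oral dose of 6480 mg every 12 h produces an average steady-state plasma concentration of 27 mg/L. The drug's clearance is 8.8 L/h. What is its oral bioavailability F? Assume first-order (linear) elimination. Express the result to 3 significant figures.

F·D/τ = CL·Css at steady state → F = CL·Css·τ / D.
F = 8.8 × 27 × 12 / 6480 = 0.440

0.440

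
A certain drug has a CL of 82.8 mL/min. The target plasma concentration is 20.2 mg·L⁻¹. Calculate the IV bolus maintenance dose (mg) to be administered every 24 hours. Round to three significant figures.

2410 mg

CL = 82.8 mL/min = 82.8 × 0.06 = 4.968 L/h
At steady state, dose per interval replaces the amount cleared in that interval: D/τ = CL·Css.
D = CL × Css × τ = 4.968 × 20.2 × 24 = 2408 mg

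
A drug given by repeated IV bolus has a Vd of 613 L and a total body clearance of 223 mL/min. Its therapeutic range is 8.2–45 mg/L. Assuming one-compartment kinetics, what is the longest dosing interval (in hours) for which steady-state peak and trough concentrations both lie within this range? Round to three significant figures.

Convert clearance: 223 mL/min × 60 min/h ÷ 1000 mL/L = 13.38 L/h
k = CL / Vd = 13.38 / 613.0 = 0.02183 h⁻¹
Between IV bolus doses, concentration decays as C = C₀·e^(−kτ), so C_peak/C_trough = e^(kτ).
τ_max = ln(C_peak/C_trough) / k = ln(45/8.2) / 0.02183 = 1.703 / 0.02183 = 78.01 h

78.0 h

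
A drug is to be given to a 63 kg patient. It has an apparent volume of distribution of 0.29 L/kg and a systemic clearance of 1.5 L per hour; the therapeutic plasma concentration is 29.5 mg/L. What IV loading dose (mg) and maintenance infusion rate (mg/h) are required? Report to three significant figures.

(a) 539 mg; (b) 44.3 mg/h

Total Vd = 0.29 × 63 = 18.27 L
Loading dose = Vd × C = 18.27 × 29.5 = 539.0 mg
Maintenance: replace elimination → rate = CL × Css = 1.500 × 29.5 = 44.25 mg/h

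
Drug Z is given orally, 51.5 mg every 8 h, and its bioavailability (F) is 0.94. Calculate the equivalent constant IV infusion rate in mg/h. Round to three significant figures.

6.05 mg/h

Equivalent systemic input: infusion rate = F·D/τ.
Rate = 0.94 × 51.5 / 8 = 6.051 mg/h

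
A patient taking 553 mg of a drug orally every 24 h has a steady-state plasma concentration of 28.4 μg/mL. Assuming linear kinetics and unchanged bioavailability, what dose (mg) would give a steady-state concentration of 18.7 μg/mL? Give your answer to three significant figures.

For first-order elimination, Css ∝ F·D/(CL·τ); F and CL are unchanged, so Css ∝ D/τ.
D₂ = D₁ × (Css,target / Css,current) = 553 × 18.7/28.4 = 364.1 mg

364 mg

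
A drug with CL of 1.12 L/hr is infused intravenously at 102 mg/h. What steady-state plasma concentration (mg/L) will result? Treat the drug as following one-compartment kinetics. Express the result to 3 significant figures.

91.1 mg/L

Css = rate / CL = 102 / 1.120 = 91.07 mg/L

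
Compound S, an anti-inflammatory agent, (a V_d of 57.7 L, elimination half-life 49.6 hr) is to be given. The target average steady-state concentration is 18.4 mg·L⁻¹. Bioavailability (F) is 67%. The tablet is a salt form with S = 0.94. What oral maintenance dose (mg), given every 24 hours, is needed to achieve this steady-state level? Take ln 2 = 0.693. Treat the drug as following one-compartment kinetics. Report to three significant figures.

565 mg

k = 0.693/49.6 = 0.01397 h⁻¹, so CL = k·Vd = 0.01397 × 57.70 = 0.8061 L/h
D = CL × Css × τ / F / S = 0.8061 × 18.4 × 24 / 0.67 / 0.94 = 565.2 mg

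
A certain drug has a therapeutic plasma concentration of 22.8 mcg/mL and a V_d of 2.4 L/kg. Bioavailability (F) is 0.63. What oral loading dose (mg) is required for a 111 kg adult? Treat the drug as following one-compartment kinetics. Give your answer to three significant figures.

Total Vd = 2.4 × 111 = 266.4 L
LD = Vd × C / F = 266.4 × 22.80 / 0.63 = 9641 mg

9640 mg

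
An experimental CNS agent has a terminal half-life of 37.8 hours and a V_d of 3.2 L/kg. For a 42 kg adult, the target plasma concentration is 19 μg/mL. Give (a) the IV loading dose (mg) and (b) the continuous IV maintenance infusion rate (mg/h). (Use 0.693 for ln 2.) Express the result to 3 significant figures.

Vd = 3.2 L/kg × 42 kg = 134.4 L
LD = Vd × C = 134.4 × 19 = 2554 mg
CL = 0.693 × Vd / t½ = 0.693 × 134.4 / 37.8 = 2.464 L/h
Infusion rate = CL × Css = 2.464 × 19 = 46.82 mg/h

(a) 2550 mg; (b) 46.8 mg/h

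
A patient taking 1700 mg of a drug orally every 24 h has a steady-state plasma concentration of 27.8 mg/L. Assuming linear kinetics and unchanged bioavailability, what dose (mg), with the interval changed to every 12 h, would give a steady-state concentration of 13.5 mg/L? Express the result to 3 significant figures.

413 mg

With linear kinetics, Css is proportional to dose rate (D/τ) at fixed clearance.
D₂ = D₁ × (Css,target / Css,current) × (τ₂/τ₁) = 1700 × (13.5/27.8) × (12/24) = 412.8 mg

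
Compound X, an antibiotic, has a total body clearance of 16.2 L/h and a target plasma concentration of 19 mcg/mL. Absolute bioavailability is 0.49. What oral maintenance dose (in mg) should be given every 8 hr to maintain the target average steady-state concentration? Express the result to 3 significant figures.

D = CL × Css × τ / F = 16.20 × 19 × 8 / 0.49 = 5025 mg

5030 mg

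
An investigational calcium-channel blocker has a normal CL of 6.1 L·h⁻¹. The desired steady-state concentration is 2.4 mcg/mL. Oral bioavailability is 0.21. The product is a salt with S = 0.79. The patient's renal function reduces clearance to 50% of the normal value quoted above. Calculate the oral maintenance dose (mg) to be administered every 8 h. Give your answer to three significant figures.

Patient clearance = 0.5 × 6.100 = 3.050 L/h
D = CL × Css × τ / F / S = 3.050 × 2.4 × 8 / 0.21 / 0.79 = 353.0 mg

353 mg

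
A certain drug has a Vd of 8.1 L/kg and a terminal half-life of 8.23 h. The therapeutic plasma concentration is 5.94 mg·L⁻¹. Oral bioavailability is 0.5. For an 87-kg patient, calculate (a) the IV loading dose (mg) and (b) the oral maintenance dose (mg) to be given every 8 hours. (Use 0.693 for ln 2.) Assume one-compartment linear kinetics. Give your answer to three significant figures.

(a) 4190 mg; (b) 5640 mg

Total Vd = 8.1 × 87 = 704.7 L
LD = Vd × C = 704.7 × 5.94 = 4186 mg
CL = 0.693 × Vd / t½ = 0.693 × 704.7 / 8.23 = 59.34 L/h
D = CL × Css × τ / F = 59.34 × 5.94 × 8 / 0.5 = 5640 mg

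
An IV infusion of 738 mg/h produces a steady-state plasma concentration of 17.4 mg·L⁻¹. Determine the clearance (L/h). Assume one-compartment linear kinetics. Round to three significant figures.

At steady state, infusion rate = CL × Css, so CL = rate / Css.
CL = 738 / 17.4 = 42.41 L/h

42.4 L/h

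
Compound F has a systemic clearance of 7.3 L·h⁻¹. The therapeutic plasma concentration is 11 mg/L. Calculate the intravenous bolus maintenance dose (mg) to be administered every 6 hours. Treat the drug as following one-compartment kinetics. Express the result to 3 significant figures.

482 mg

At steady state, dose per interval replaces the amount cleared in that interval: D/τ = CL·Css.
D = CL × Css × τ = 7.300 × 11 × 6 = 481.8 mg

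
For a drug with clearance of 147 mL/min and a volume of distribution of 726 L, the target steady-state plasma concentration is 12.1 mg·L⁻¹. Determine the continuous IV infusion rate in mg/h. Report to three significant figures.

CL = 147 mL/min = 147 × 0.06 = 8.820 L/h
Maintenance depends on clearance, not Vd — rate in must match rate out.
Infusion rate = CL · Css = 8.820 L/h × 12.1 mg/L = 106.7 mg/h

107 mg/h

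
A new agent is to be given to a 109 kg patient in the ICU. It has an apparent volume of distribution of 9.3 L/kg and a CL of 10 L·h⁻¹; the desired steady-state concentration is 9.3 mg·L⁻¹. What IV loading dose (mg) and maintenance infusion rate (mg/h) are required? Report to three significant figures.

Total Vd = 9.3 × 109 = 1014 L
Loading dose = Vd × C = 1014 × 9.3 = 9430 mg
Maintenance infusion rate = CL × Css = 10.00 × 9.3 = 93.00 mg/h

(a) 9430 mg; (b) 93.0 mg/h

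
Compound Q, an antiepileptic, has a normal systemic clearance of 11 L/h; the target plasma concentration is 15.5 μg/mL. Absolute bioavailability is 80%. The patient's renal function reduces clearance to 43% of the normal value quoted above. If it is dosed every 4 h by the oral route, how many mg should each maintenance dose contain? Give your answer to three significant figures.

367 mg

Patient clearance = 0.43 × 11.00 = 4.730 L/h
At steady state, dose per interval replaces the amount cleared in that interval: F·D/τ = CL·Css.
D = CL × Css × τ / F = 4.730 × 15.5 × 4 / 0.8 = 366.6 mg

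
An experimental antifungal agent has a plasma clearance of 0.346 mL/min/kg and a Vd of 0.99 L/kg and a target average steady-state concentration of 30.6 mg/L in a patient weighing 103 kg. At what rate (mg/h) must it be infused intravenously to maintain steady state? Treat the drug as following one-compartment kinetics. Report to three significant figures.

CL = 0.346 mL/min/kg × 103 kg = 35.64 mL/min = 35.64 × 60/1000 = 2.138 L/h
Maintenance depends on clearance, not Vd — rate in must match rate out.
Rate = CL × Css = 2.138 × 30.6 = 65.42 mg/h

65.4 mg/h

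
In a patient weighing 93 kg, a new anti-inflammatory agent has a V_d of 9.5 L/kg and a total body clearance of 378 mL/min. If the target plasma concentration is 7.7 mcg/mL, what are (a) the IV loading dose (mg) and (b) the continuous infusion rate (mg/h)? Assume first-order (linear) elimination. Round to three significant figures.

Total Vd = 9.5 × 93 = 883.5 L
Loading dose = Vd × C = 883.5 × 7.7 = 6803 mg
CL = 378 mL/min = 378 × 0.06 = 22.68 L/h
Maintenance: replace elimination → rate = CL × Css = 22.68 × 7.7 = 174.6 mg/h

(a) 6800 mg; (b) 175 mg/h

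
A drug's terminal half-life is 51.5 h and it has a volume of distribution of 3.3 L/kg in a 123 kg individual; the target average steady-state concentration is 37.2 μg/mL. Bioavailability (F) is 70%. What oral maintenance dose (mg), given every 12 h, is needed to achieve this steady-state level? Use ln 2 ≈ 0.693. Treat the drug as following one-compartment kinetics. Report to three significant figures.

3480 mg

Vd(total) = 123 kg × 3.3 L/kg = 405.9 L
k = 0.693/51.5 = 0.01346 h⁻¹, so CL = k·Vd = 0.01346 × 405.9 = 5.463 L/h
D = CL × Css × τ / F = 5.463 × 37.2 × 12 / 0.7 = 3484 mg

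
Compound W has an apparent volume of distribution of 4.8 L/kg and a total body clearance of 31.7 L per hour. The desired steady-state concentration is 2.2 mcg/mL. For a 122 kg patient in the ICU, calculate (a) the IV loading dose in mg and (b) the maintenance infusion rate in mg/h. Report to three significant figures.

Total Vd = 4.8 × 122 = 585.6 L
Loading dose = Vd × C = 585.6 × 2.2 = 1288 mg
Maintenance: replace elimination → rate = CL × Css = 31.70 × 2.2 = 69.74 mg/h

(a) 1290 mg; (b) 69.7 mg/h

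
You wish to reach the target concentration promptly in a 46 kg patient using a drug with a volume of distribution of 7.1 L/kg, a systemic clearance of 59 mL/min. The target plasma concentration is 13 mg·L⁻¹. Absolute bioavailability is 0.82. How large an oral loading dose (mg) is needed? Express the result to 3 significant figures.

5180 mg

Vd(total) = 46 kg × 7.1 L/kg = 326.6 L
LD = Vd × C / F = 326.6 × 13.00 / 0.82 = 5178 mg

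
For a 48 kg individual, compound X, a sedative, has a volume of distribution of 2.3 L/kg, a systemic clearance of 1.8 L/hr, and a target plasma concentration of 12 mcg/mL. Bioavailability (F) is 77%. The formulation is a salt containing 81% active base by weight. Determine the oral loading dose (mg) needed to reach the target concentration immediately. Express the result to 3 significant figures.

Vd = 2.3 L/kg × 48 kg = 110.4 L
LD = Vd × C / F / S = 110.4 × 12.00 / 0.77 / 0.81 = 2124 mg

2120 mg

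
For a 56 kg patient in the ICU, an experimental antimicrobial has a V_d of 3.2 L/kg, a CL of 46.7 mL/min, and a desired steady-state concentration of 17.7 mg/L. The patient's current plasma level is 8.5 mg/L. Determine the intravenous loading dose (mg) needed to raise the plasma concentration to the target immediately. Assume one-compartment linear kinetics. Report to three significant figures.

Vd(total) = 56 kg × 3.2 L/kg = 179.2 L
Concentration deficit ΔC = 17.7 − 8.5 = 9.200 mg/L
LD = Vd × ΔC = 179.2 × 9.200 = 1649 mg

1650 mg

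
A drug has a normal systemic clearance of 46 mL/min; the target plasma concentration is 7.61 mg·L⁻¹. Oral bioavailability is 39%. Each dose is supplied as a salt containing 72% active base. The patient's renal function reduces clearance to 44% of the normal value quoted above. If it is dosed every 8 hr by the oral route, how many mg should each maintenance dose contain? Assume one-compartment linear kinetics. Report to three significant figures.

Convert clearance: 46 mL/min × 60 min/h ÷ 1000 mL/L = 2.760 L/h
Patient clearance = 0.44 × 2.760 = 1.214 L/h
D = CL × Css × τ / F / S = 1.214 × 7.61 × 8 / 0.39 / 0.72 = 263.2 mg

263 mg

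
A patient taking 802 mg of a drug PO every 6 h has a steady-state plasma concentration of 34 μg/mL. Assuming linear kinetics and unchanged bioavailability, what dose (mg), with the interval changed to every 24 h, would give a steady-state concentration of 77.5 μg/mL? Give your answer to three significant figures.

7310 mg

With linear kinetics, Css is proportional to dose rate (D/τ) at fixed clearance.
D₂ = D₁ × (Css,target / Css,current) × (τ₂/τ₁) = 802 × (77.5/34) × (24/6) = 7312 mg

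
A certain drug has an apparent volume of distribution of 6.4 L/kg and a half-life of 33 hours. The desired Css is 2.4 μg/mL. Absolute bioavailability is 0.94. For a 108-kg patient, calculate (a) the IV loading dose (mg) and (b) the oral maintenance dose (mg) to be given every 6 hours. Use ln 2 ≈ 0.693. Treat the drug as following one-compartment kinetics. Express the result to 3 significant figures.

(a) 1660 mg; (b) 222 mg

Vd = 6.4 L/kg × 108 kg = 691.2 L
LD = Vd × C = 691.2 × 2.4 = 1659 mg
CL = 0.693 × Vd / t½ = 0.693 × 691.2 / 33 = 14.52 L/h
D = CL × Css × τ / F = 14.52 × 2.4 × 6 / 0.94 = 222.4 mg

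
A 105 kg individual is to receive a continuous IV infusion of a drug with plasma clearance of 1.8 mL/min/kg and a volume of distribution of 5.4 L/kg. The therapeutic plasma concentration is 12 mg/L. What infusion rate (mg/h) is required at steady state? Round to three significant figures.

CL = 1.8 mL/min/kg × 105 kg = 189.0 mL/min = 189.0 × 60/1000 = 11.34 L/h
Vd does not affect the maintenance rate; only clearance governs steady-state input.
Rate = CL × Css = 11.34 × 12 = 136.1 mg/h

136 mg/h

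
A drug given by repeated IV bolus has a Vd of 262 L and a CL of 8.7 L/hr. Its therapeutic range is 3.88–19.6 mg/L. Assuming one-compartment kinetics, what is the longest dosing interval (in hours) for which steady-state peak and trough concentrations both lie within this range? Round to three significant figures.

48.8 h

k = CL / Vd = 8.700 / 262.0 = 0.03321 h⁻¹
Between IV bolus doses, concentration decays as C = C₀·e^(−kτ), so C_peak/C_trough = e^(kτ).
τ_max = ln(C_peak/C_trough) / k = ln(19.6/3.88) / 0.03321 = 1.620 / 0.03321 = 48.78 h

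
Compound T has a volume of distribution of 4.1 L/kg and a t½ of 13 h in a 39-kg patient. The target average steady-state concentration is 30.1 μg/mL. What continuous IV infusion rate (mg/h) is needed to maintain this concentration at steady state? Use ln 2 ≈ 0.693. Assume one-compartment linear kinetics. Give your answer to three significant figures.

257 mg/h

Total Vd = 4.1 × 39 = 159.9 L
k = 0.693/13 = 0.05331 h⁻¹, so CL = k·Vd = 0.05331 × 159.9 = 8.524 L/h
Infusion rate = CL × Css = 8.524 × 30.1 = 256.6 mg/h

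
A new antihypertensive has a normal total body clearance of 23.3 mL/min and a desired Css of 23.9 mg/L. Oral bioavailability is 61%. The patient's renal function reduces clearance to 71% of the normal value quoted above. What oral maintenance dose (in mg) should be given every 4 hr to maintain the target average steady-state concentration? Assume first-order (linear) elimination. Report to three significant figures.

156 mg

CL = 23.3 mL/min × 60/1000 = 1.398 L/h
Patient clearance = 0.71 × 1.398 = 0.9926 L/h
D = CL × Css × τ / F = 0.9926 × 23.9 × 4 / 0.61 = 155.6 mg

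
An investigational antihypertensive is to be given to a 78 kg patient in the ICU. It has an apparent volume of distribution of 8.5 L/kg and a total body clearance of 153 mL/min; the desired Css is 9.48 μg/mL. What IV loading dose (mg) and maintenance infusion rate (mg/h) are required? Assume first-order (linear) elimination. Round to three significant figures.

Total Vd = 8.5 × 78 = 663.0 L
LD = Vd · C_target = 663.0 × 9.48 = 6285 mg
Convert clearance: 153 mL/min × 60 min/h ÷ 1000 mL/L = 9.180 L/h
Infusion rate = 9.180 L/h × 9.48 mg/L = 87.03 mg/h

(a) 6290 mg; (b) 87.0 mg/h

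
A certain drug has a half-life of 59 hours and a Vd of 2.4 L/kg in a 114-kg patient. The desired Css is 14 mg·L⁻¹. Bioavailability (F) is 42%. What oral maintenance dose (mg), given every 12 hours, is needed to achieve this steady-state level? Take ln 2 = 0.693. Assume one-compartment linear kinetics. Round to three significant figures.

1290 mg

Vd = 2.4 L/kg × 114 kg = 273.6 L
k = 0.693/59 = 0.01175 h⁻¹, so CL = k·Vd = 0.01175 × 273.6 = 3.215 L/h
D = CL × Css × τ / F = 3.215 × 14 × 12 / 0.42 = 1286 mg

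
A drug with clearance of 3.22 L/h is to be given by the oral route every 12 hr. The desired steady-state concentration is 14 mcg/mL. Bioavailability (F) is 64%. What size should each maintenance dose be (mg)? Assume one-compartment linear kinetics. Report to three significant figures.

D = CL × Css × τ / F = 3.220 × 14 × 12 / 0.64 = 845.3 mg

845 mg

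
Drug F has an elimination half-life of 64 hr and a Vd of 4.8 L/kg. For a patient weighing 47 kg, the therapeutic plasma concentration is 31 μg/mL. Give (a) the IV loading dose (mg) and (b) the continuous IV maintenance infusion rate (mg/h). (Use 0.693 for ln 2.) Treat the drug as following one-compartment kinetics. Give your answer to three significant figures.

Vd = 4.8 L/kg × 47 kg = 225.6 L
LD = Vd × C = 225.6 × 31 = 6994 mg
CL = 0.693 × Vd / t½ = 0.693 × 225.6 / 64 = 2.443 L/h
Infusion rate = CL × Css = 2.443 × 31 = 75.73 mg/h

(a) 6990 mg; (b) 75.7 mg/h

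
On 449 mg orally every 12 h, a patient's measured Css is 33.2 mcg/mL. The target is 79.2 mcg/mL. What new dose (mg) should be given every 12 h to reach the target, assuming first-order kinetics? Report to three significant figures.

For first-order elimination, Css ∝ F·D/(CL·τ); F and CL are unchanged, so Css ∝ D/τ.
D₂ = D₁ × (Css,target / Css,current) = 449 × 79.2/33.2 = 1071 mg

1070 mg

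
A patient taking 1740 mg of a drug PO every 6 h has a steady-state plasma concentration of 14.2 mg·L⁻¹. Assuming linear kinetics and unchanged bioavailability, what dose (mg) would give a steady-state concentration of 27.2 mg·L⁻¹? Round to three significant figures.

3330 mg

For first-order elimination, Css ∝ F·D/(CL·τ); F and CL are unchanged, so Css ∝ D/τ.
D₂ = D₁ × (Css,target / Css,current) = 1740 × 27.2/14.2 = 3333 mg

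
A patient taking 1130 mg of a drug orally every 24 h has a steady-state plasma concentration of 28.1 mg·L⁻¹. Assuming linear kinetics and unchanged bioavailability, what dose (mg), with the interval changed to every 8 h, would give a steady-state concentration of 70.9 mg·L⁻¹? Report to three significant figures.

For first-order elimination, Css ∝ F·D/(CL·τ); F and CL are unchanged, so Css ∝ D/τ.
D₂ = D₁ × (Css,target / Css,current) × (τ₂/τ₁) = 1130 × (70.9/28.1) × (8/24) = 950.4 mg

950 mg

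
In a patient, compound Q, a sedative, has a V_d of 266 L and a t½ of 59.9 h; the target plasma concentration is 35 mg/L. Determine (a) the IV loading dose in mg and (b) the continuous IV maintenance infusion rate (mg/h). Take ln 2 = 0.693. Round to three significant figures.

LD = Vd × C = 266.0 × 35 = 9310 mg
CL = 0.693 × Vd / t½ = 0.693 × 266.0 / 59.9 = 3.077 L/h
Infusion rate = CL × Css = 3.077 × 35 = 107.7 mg/h

(a) 9310 mg; (b) 108 mg/h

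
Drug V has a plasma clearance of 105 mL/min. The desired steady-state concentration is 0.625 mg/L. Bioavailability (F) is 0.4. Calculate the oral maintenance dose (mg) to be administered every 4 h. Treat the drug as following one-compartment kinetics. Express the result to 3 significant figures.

39.4 mg

CL = 105 mL/min × 60/1000 = 6.300 L/h
D = CL × Css × τ / F = 6.300 × 0.625 × 4 / 0.4 = 39.38 mg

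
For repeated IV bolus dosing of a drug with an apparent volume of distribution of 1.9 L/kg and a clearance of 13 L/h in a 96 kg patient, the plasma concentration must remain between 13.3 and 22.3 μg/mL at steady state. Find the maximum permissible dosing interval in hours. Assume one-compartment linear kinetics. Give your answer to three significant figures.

Vd(total) = 96 kg × 1.9 L/kg = 182.4 L
k = CL / Vd = 13.00 / 182.4 = 0.07127 h⁻¹
Between IV bolus doses, concentration decays as C = C₀·e^(−kτ), so C_peak/C_trough = e^(kτ).
τ_max = ln(C_peak/C_trough) / k = ln(22.3/13.3) / 0.07127 = 0.5168 / 0.07127 = 7.251 h

7.25 h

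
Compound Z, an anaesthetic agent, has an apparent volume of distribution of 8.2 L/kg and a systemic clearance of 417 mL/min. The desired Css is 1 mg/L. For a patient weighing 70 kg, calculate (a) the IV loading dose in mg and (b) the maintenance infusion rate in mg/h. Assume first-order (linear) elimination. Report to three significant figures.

(a) 574 mg; (b) 25.0 mg/h

Total Vd = 8.2 × 70 = 574.0 L
Loading dose = Vd × C = 574.0 × 1 = 574.0 mg
CL = 417 mL/min = 417 × 0.06 = 25.02 L/h
Maintenance: replace elimination → rate = CL × Css = 25.02 × 1 = 25.02 mg/h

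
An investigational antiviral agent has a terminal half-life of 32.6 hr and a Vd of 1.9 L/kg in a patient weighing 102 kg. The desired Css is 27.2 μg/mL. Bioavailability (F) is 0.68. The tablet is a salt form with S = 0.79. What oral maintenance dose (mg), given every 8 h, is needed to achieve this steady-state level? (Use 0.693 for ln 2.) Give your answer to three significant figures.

1670 mg

Total Vd = 1.9 × 102 = 193.8 L
CL = 0.693 × Vd / t½ = 0.693 × 193.8 / 32.6 = 4.120 L/h
D = CL × Css × τ / F / S = 4.120 × 27.2 × 8 / 0.68 / 0.79 = 1669 mg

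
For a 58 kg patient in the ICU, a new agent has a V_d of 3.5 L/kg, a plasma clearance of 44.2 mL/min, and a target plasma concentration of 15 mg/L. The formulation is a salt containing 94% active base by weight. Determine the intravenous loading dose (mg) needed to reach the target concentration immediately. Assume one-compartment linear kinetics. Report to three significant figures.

Vd = 3.5 L/kg × 58 kg = 203.0 L
LD is governed by Vd — clearance does not enter the loading-dose calculation.
LD = Vd × C / S = 203.0 × 15.00 / 0.94 = 3239 mg

3240 mg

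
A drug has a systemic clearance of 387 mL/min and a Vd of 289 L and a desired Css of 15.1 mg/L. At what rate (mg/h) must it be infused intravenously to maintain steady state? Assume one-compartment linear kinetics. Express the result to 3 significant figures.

CL = 387 mL/min × 60/1000 = 23.22 L/h
Maintenance depends on clearance, not Vd — rate in must match rate out.
Rate = CL × Css = 23.22 × 15.1 = 350.6 mg/h

351 mg/h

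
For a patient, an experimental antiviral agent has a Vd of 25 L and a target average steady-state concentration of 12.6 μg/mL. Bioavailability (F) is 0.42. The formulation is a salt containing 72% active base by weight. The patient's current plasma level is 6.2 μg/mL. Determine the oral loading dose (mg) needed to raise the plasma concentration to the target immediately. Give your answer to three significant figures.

The loading dose fills Vd to the target concentration.
Concentration deficit ΔC = 12.6 − 6.2 = 6.400 mg/L
LD = Vd × ΔC / F / S = 25.00 × 6.400 / 0.42 / 0.72 = 529.1 mg

529 mg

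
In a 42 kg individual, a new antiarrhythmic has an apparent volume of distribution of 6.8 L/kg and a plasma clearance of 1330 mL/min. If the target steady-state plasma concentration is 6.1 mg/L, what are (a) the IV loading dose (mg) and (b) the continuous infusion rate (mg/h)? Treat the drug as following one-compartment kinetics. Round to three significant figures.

(a) 1740 mg; (b) 487 mg/h

Vd = 6.8 L/kg × 42 kg = 285.6 L
LD = Vd · C_target = 285.6 × 6.1 = 1742 mg
CL = 1330 mL/min = 1330 × 0.06 = 79.80 L/h
Maintenance infusion rate = CL × Css = 79.80 × 6.1 = 486.8 mg/h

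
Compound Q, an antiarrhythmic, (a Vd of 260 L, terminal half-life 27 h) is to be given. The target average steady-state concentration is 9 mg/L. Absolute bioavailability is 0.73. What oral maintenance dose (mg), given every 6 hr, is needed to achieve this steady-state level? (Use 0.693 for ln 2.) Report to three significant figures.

CL = 0.693 × Vd / t½ = 0.693 × 260.0 / 27 = 6.673 L/h
D = CL × Css × τ / F = 6.673 × 9 × 6 / 0.73 = 493.6 mg

494 mg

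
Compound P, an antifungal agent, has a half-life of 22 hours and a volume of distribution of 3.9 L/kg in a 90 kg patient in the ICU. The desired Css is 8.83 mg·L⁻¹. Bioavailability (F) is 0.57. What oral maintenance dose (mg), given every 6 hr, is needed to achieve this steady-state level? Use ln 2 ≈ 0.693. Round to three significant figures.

Vd(total) = 90 kg × 3.9 L/kg = 351.0 L
CL = 0.693 × Vd / t½ = 0.693 × 351.0 / 22 = 11.06 L/h
D = CL × Css × τ / F = 11.06 × 8.83 × 6 / 0.57 = 1028 mg

1030 mg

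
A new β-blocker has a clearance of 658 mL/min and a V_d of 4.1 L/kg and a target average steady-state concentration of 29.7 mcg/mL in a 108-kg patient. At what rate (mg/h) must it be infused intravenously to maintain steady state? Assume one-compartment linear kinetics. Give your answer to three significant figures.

CL = 658 mL/min = 658 × 0.06 = 39.48 L/h
R₀ = 39.48 × 29.7 = 1173 mg/h

1170 mg/h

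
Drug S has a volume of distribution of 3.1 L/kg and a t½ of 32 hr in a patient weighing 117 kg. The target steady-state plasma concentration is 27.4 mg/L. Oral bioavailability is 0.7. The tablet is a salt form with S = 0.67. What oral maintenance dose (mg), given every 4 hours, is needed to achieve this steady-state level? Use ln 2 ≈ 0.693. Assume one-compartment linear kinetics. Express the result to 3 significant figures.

Vd(total) = 117 kg × 3.1 L/kg = 362.7 L
CL = 0.693 × Vd / t½ = 0.693 × 362.7 / 32 = 7.855 L/h
D = CL × Css × τ / F / S = 7.855 × 27.4 × 4 / 0.7 / 0.67 = 1836 mg

1840 mg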